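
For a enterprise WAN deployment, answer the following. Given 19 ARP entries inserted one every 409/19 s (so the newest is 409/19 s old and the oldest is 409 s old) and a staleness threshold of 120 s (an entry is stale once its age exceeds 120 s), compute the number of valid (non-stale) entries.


Ages are k * 409/19 s for k = 1..19 (spacing = 21.5263 s).
Entry k is valid iff k * 409/19 <= 120 iff k <= 19 * 120 / 409 = 5.5746
n_valid = floor(5.5746) = 5
(n_stale = 19 - 5 = 14)

5


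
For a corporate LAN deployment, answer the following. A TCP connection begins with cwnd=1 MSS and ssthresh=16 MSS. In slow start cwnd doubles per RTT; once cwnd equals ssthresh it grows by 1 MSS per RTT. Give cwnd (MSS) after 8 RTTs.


RTT 0: cwnd = 1 MSS (initial)
RTT 1: cwnd = 2 MSS (slow start, doubled)
RTT 2: cwnd = 4 MSS (slow start, doubled)
RTT 3: cwnd = 8 MSS (slow start, doubled)
RTT 4: cwnd = 16 MSS (slow start, doubled)
RTT 5: cwnd = 17 MSS (congestion avoidance, +1)
RTT 6: cwnd = 18 MSS (congestion avoidance, +1)
RTT 7: cwnd = 19 MSS (congestion avoidance, +1)
RTT 8: cwnd = 20 MSS (congestion avoidance, +1)

20


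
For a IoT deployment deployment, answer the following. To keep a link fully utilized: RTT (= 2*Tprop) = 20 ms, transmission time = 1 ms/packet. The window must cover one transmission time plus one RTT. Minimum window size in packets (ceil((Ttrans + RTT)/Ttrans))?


Given: Ttrans = 1 ms, RTT = 20 ms (= 2 * Tprop, Tprop = 10 ms)
Time until first ACK returns = Ttrans + RTT = 1 + 20 = 21 ms
Need W * Ttrans >= Ttrans + RTT  ->  W >= (Ttrans + RTT) / Ttrans
(Ttrans + RTT) / Ttrans = 21 / 1 = 21
W_min = ceil(21) = 21

21


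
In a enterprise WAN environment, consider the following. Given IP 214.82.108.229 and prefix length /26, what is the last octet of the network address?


Given: IP = 214.82.108.229, prefix = /26
Subnet mask = 255.255.255.192
Last octet of IP: 229
Last octet of mask: 192
Network last octet = 229 AND 192 = 192

192


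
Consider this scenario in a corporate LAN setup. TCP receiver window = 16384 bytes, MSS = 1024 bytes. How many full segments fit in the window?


Given: RWND = 16384 bytes, MSS = 1024 bytes
Full segments = floor(RWND / MSS)
Full segments = floor(16384 / 1024)
Full segments = floor(16.0) = 16

16


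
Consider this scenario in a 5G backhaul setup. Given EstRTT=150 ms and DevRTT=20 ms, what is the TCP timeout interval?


Given: EstRTT = 150 ms, DevRTT = 20 ms
Timeout = EstRTT + 4 * DevRTT
4 * DevRTT = 4 * 20 = 80
Timeout = 150 + 80 = 230 ms

230


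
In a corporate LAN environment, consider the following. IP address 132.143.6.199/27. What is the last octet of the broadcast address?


Given: IP = 132.143.6.199, prefix = /27
Host bits = 32 - 27 = 5
Network last octet = 199 AND mask = 192
Host part size = 2^5 - 1 = 31
Broadcast last octet = 192 OR 31 = 223

223


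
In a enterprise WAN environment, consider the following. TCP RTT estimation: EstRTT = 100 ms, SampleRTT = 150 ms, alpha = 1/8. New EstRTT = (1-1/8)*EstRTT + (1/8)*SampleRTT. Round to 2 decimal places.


Given: EstRTT = 100 ms, SampleRTT = 150 ms, alpha = 1/8
New EstRTT = (1 - alpha) * EstRTT + alpha * SampleRTT
(7/8) * 100 = 87.5
(1/8) * 150 = 18.75
New EstRTT = 87.5 + 18.75 = 106.25 ms -> 106.25 ms (2 dp)

106.25


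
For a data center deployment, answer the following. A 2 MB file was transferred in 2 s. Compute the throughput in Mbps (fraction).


Given: file = 2 MB, time = 2 s
File in Mb = 2 * 8 = 16 Mb
Throughput = 16 / 2 Mbps
Throughput = 8 Mbps

8


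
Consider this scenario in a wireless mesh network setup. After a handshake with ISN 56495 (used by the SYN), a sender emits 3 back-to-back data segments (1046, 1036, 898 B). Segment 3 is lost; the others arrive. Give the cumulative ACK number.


SYN uses sequence number 56495; first data byte = ISN + 1 = 56496.
Segment 1: SEQ = 56496, len = 1046 B, covers [56496, 57541]
Segment 2: SEQ = 57542, len = 1036 B, covers [57542, 58577]
Segment 3: SEQ = 58578, len = 898 B, covers [58578, 59475] [LOST]
In-order data received: bytes [56496, 58577] (segments 1..2).
Segment 3 missing -> gap begins at byte 58578.
Cumulative ACK = next expected in-order byte = 56496 + 1046 + 1036 = 58578

58578


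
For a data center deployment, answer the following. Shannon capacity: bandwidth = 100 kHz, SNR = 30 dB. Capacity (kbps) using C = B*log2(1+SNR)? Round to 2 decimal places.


Given: B = 100 kHz, SNR = 30 dB
SNR linear = 10^(30/10) = 1000
1 + SNR = 1001
log2(1001) = 9.9672262588
C = 100 * 1000 * 9.9672262588 = 996722.6259 bps
C = 996.722626 kbps -> 996.72 kbps (2 dp)

996.72


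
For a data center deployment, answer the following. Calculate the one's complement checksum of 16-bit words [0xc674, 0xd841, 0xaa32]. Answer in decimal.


Given words: [0xc674, 0xd841, 0xaa32]
Step 1: Sum all words
Raw sum = 50804 + 55361 + 43570 = 149735
Step 2: Fold carry: (18663 + 2) = 18665
One's complement = ~18665 & 0xFFFF = 46870

46870


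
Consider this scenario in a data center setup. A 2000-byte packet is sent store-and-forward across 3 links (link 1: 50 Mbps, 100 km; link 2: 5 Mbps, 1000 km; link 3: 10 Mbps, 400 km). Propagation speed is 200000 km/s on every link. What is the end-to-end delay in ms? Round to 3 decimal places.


Packet = 2000 bytes = 16000 bits. Store-and-forward: sum (t_trans + t_prop) per link.
Link 1: t_trans = 16000/(50*10^6) s = 0.3200 ms; t_prop = 100/200000 s = 0.5000 ms; subtotal = 0.8200 ms
Link 2: t_trans = 16000/(5*10^6) s = 3.2000 ms; t_prop = 1000/200000 s = 5.0000 ms; subtotal = 8.2000 ms
Link 3: t_trans = 16000/(10*10^6) s = 1.6000 ms; t_prop = 400/200000 s = 2.0000 ms; subtotal = 3.6000 ms
End-to-end = 0.8200 + 8.2000 + 3.6000 = 12.6200 ms -> 12.620 ms (3 dp)

12.620


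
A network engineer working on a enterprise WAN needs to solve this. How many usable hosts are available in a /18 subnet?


Given: subnet mask /18
Host bits = 32 - 18 = 14
Total addresses = 2^14 = 16384
Usable hosts = 16384 - 2 (network + broadcast) = 16382

16382


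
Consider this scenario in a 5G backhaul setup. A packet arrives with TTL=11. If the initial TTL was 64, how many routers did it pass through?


Given: initial TTL = 64, received TTL = 11
Hops = initial TTL - received TTL
Hops = 64 - 11 = 53

53


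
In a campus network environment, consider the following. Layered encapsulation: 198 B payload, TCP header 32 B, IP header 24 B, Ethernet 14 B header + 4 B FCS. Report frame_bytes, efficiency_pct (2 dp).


TCP segment = 198 + 32 = 230 B
IP packet = 230 + 24 = 254 B
Ethernet frame = 254 + 14 + 4 = 272 B
Efficiency = app / frame = 198 / 272 = 0.727941 = 72.7941% -> 72.79% (2 dp)

272, 72.79


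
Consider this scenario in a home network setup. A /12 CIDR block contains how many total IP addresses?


Given: CIDR prefix /12
Host bits = 32 - 12 = 20
Total addresses = 2^20 = 1048576

1048576


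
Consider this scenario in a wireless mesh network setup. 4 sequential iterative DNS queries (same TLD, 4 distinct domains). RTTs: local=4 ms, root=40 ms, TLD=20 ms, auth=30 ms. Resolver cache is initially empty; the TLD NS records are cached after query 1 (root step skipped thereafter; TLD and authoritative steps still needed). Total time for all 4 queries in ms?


Lookup 1 (cold cache): local + root + TLD + auth = 4 + 40 + 20 + 30 = 94 ms
Lookups 2..4 (TLD NS cached -> skip root; new domain -> still ask TLD and auth): local + TLD + auth = 4 + 20 + 30 = 54 ms each
Remaining 3 lookups: 3 * 54 = 162 ms
Total = 94 + 162 = 256 ms

256


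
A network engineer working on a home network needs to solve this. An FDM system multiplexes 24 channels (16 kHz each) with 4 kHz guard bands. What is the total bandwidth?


Given: 24 channels, 16 kHz each, guard = 4 kHz
Channel bandwidth = 24 * 16 = 384 kHz
Guard bands = 23 gaps * 4 kHz = 92 kHz
Total = 384 + 92 = 476 kHz

476


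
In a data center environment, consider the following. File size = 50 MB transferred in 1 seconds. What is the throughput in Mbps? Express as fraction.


Given: file = 50 MB, time = 1 s
File in Mb = 50 * 8 = 400 Mb
Throughput = 400 / 1 Mbps
Throughput = 400 Mbps

400


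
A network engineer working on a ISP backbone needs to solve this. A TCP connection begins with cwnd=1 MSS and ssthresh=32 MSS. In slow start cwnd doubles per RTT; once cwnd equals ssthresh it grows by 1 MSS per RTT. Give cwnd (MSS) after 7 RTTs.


RTT 0: cwnd = 1 MSS (initial)
RTT 1: cwnd = 2 MSS (slow start, doubled)
RTT 2: cwnd = 4 MSS (slow start, doubled)
RTT 3: cwnd = 8 MSS (slow start, doubled)
RTT 4: cwnd = 16 MSS (slow start, doubled)
RTT 5: cwnd = 32 MSS (slow start, doubled)
RTT 6: cwnd = 33 MSS (congestion avoidance, +1)
RTT 7: cwnd = 34 MSS (congestion avoidance, +1)

34


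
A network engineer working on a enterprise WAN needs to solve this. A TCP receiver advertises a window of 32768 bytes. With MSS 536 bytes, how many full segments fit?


Given: RWND = 32768 bytes, MSS = 536 bytes
Full segments = floor(RWND / MSS)
Full segments = floor(32768 / 536)
Full segments = floor(61.1343) = 61

61


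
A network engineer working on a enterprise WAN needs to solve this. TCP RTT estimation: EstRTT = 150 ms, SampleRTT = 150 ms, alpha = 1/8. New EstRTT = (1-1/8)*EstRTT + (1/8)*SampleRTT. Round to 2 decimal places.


Given: EstRTT = 150 ms, SampleRTT = 150 ms, alpha = 1/8
New EstRTT = (1 - alpha) * EstRTT + alpha * SampleRTT
(7/8) * 150 = 131.25
(1/8) * 150 = 18.75
New EstRTT = 131.25 + 18.75 = 150 ms -> 150.00 ms (2 dp)

150.00


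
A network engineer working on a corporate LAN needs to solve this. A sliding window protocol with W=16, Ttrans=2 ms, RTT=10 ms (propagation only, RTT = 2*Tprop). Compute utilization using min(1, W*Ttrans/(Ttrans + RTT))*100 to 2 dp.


Given: W = 16, Ttrans = 2 ms, RTT = 10 ms (= 2 * Tprop, Tprop = 5 ms)
Cycle time = Ttrans + RTT = 2 + 10 = 12 ms (first packet sent until its ACK returns)
W * Ttrans = 16 * 2 = 32 ms of sending per cycle
W * Ttrans / (Ttrans + RTT) = 32 / 12 = 2.666667
U = min(1, 2.666667) = 1.000000
U% = 100.00%

100.00


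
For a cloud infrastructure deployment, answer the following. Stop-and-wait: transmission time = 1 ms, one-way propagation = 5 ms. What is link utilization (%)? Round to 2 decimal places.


Given: Ttrans = 1 ms, Tprop = 5 ms
RTT = 2 * Tprop = 2 * 5 = 10 ms
U = Ttrans / (Ttrans + RTT)
U = 1 / (1 + 10)
U = 1 / 11 = 0.090909
U% = 9.09%

9.09


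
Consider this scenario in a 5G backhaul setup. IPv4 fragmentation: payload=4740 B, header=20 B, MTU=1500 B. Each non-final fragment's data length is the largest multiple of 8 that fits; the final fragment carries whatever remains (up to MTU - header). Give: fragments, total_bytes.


Max data per non-final fragment = floor((MTU - header)/8)*8 = floor((1500 - 20)/8)*8 = floor(1480/8)*8 = 1480 B
Final fragment needs no 8-byte alignment: it can carry up to MTU - header = 1480 B
Non-final fragments needed = ceil((payload - 1480) / 1480) = ceil(3260/1480) = ceil(2.2027) = 3
Number of fragments = 3 + 1 = 4
Fragment sizes (data): 3 * 1480 B + 300 B (last, 300 <= 1480 OK)
Total bytes sent = payload + n_frags * header = 4740 + 4*20 = 4740 + 80 = 4820 B

4, 4820


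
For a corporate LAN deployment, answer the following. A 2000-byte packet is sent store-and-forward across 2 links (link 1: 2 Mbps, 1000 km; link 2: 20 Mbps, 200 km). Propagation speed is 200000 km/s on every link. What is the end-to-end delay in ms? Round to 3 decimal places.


Packet = 2000 bytes = 16000 bits. Store-and-forward: sum (t_trans + t_prop) per link.
Link 1: t_trans = 16000/(2*10^6) s = 8.0000 ms; t_prop = 1000/200000 s = 5.0000 ms; subtotal = 13.0000 ms
Link 2: t_trans = 16000/(20*10^6) s = 0.8000 ms; t_prop = 200/200000 s = 1.0000 ms; subtotal = 1.8000 ms
End-to-end = 13.0000 + 1.8000 = 14.8000 ms -> 14.800 ms (3 dp)

14.800


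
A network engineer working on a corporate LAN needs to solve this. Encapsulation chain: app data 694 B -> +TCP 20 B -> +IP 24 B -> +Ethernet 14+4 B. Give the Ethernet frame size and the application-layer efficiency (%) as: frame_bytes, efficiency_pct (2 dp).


TCP segment = 694 + 20 = 714 B
IP packet = 714 + 24 = 738 B
Ethernet frame = 738 + 14 + 4 = 756 B
Efficiency = app / frame = 694 / 756 = 0.917989 = 91.7989% -> 91.80% (2 dp)

756, 91.80


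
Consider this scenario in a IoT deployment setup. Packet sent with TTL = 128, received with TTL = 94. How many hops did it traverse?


Given: initial TTL = 128, received TTL = 94
Hops = initial TTL - received TTL
Hops = 128 - 94 = 34

34


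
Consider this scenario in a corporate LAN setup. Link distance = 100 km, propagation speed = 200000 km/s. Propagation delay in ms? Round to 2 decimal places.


Given: distance = 100 km, speed = 200000 km/s
Delay = distance / speed = 100 / 200000 seconds
Delay in ms = 100 * 1000 / 200000
Delay = 0.5000 ms
Rounded to 2 dp = 0.50 ms

0.50


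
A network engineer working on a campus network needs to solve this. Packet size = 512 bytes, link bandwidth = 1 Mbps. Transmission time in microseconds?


Given: packet = 512 bytes, bandwidth = 1 Mbps
Packet in bits = 512 * 8 = 4096 bits
Bandwidth = 1 * 10^6 = 1000000 bps
Time = 4096 / 1000000 seconds
Time in us = 4096 * 10^6 / 1000000 = 4096

4096


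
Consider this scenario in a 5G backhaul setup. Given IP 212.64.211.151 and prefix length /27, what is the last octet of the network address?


Given: IP = 212.64.211.151, prefix = /27
Subnet mask = 255.255.255.224
Last octet of IP: 151
Last octet of mask: 224
Network last octet = 151 AND 224 = 128

128


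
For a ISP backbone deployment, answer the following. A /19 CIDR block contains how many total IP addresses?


Given: CIDR prefix /19
Host bits = 32 - 19 = 13
Total addresses = 2^13 = 8192

8192


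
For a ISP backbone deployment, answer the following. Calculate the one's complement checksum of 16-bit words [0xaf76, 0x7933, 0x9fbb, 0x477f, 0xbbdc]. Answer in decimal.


Given words: [0xaf76, 0x7933, 0x9fbb, 0x477f, 0xbbdc]
Step 1: Sum all words
Raw sum = 44918 + 31027 + 40891 + 18303 + 48092 = 183231
Step 2: Fold carry: (52159 + 2) = 52161
One's complement = ~52161 & 0xFFFF = 13374

13374


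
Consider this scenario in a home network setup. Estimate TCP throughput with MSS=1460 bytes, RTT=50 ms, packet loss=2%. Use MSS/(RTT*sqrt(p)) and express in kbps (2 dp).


Given: MSS = 1460 bytes, RTT = 50 ms, loss = 2%
RTT in seconds = 50 / 1000 = 0.05
Loss rate = 2% = 0.02
sqrt(loss) = sqrt(0.02) = 0.141421356237
Throughput (bytes/s) = 1460 / (0.05 * 0.141421356237) = 206475.1801
Throughput (kbps) = 206475.1801 * 8 / 1000 = 1651.801441 -> 1651.80 kbps (2 dp)

1651.80


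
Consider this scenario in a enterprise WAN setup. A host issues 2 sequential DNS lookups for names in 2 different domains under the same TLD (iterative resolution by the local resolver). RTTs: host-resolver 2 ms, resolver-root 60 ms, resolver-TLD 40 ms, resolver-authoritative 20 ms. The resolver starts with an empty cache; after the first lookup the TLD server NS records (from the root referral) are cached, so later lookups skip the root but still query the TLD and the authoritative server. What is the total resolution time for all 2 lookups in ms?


Lookup 1 (cold cache): local + root + TLD + auth = 2 + 60 + 40 + 20 = 122 ms
Lookups 2..2 (TLD NS cached -> skip root; new domain -> still ask TLD and auth): local + TLD + auth = 2 + 40 + 20 = 62 ms each
Remaining 1 lookups: 1 * 62 = 62 ms
Total = 122 + 62 = 184 ms

184


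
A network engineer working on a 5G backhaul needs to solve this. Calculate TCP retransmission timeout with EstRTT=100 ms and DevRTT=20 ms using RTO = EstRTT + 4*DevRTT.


Given: EstRTT = 100 ms, DevRTT = 20 ms
Timeout = EstRTT + 4 * DevRTT
4 * DevRTT = 4 * 20 = 80
Timeout = 100 + 80 = 180 ms

180


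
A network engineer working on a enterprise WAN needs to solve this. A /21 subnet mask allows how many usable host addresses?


Given: subnet mask /21
Host bits = 32 - 21 = 11
Total addresses = 2^11 = 2048
Usable hosts = 2048 - 2 (network + broadcast) = 2046

2046


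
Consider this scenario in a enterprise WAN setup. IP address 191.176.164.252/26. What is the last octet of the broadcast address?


Given: IP = 191.176.164.252, prefix = /26
Host bits = 32 - 26 = 6
Network last octet = 252 AND mask = 192
Host part size = 2^6 - 1 = 63
Broadcast last octet = 192 OR 63 = 255

255


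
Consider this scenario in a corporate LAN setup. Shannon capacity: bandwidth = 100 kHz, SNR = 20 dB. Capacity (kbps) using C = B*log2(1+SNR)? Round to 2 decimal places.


Given: B = 100 kHz, SNR = 20 dB
SNR linear = 10^(20/10) = 100
1 + SNR = 101
log2(101) = 6.6582114828
C = 100 * 1000 * 6.6582114828 = 665821.1483 bps
C = 665.821148 kbps -> 665.82 kbps (2 dp)

665.82


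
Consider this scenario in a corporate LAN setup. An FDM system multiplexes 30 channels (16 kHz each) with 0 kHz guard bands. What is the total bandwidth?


Given: 30 channels, 16 kHz each, guard = 0 kHz
Channel bandwidth = 30 * 16 = 480 kHz
Guard bands = 29 gaps * 0 kHz = 0 kHz
Total = 480 + 0 = 480 kHz

480


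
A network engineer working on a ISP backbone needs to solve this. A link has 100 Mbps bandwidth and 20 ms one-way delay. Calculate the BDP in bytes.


Given: bandwidth = 100 Mbps, delay = 20 ms
BDP in bits = 100 * 10^6 * 20 / 1000
BDP in bits = 2000000
BDP in bytes = 2000000 / 8 = 250000

250000


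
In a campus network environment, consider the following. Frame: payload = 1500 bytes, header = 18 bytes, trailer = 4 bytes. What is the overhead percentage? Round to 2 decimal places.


Given: payload = 1500 B, header = 18 B, trailer = 4 B
Overhead bytes = header + trailer = 18 + 4 = 22
Total frame = payload + overhead = 1500 + 22 = 1522
Overhead % = 22 / 1522 * 100 = 1.4455% -> 1.45% (2 dp)

1.45


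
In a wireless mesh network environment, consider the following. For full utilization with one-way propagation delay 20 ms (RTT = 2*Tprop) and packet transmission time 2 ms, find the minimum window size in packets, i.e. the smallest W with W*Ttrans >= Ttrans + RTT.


Given: Ttrans = 2 ms, RTT = 40 ms (= 2 * Tprop, Tprop = 20 ms)
Time until first ACK returns = Ttrans + RTT = 2 + 40 = 42 ms
Need W * Ttrans >= Ttrans + RTT  ->  W >= (Ttrans + RTT) / Ttrans
(Ttrans + RTT) / Ttrans = 42 / 2 = 21
W_min = ceil(21) = 21

21


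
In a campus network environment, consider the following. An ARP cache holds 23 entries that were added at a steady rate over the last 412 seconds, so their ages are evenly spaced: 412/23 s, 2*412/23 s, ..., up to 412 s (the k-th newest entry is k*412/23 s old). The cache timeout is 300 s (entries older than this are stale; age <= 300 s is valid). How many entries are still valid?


Ages are k * 412/23 s for k = 1..23 (spacing = 17.9130 s).
Entry k is valid iff k * 412/23 <= 300 iff k <= 23 * 300 / 412 = 16.7476
n_valid = floor(16.7476) = 16
(n_stale = 23 - 16 = 7)

16


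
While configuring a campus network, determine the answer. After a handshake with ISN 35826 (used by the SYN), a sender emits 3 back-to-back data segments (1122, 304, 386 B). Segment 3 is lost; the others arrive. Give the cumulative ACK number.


SYN uses sequence number 35826; first data byte = ISN + 1 = 35827.
Segment 1: SEQ = 35827, len = 1122 B, covers [35827, 36948]
Segment 2: SEQ = 36949, len = 304 B, covers [36949, 37252]
Segment 3: SEQ = 37253, len = 386 B, covers [37253, 37638] [LOST]
In-order data received: bytes [35827, 37252] (segments 1..2).
Segment 3 missing -> gap begins at byte 37253.
Cumulative ACK = next expected in-order byte = 35827 + 1122 + 304 = 37253

37253


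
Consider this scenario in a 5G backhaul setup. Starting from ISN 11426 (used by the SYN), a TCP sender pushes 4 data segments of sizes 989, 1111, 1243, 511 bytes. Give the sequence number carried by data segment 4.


The SYN occupies sequence number ISN = 11426, so the first data byte is ISN + 1 = 11427.
SEQ of data segment i = (ISN + 1) + sum of payload sizes of segments 1..i-1.
Segment 1: SEQ = 11427, payload = 989 bytes
Segment 2: SEQ = 12416, payload = 1111 bytes
Segment 3: SEQ = 13527, payload = 1243 bytes
Segment 4: SEQ = 14770, payload = 511 bytes
SEQ of segment 4 = 11427 + 989 + 1111 + 1243 = 14770

14770


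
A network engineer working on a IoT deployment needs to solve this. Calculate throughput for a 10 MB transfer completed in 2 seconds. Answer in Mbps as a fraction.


Given: file = 10 MB, time = 2 s
File in Mb = 10 * 8 = 80 Mb
Throughput = 80 / 2 Mbps
Throughput = 40 Mbps

40


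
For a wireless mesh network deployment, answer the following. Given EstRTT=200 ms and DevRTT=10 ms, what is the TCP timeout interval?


Given: EstRTT = 200 ms, DevRTT = 10 ms
Timeout = EstRTT + 4 * DevRTT
4 * DevRTT = 4 * 10 = 40
Timeout = 200 + 40 = 240 ms

240


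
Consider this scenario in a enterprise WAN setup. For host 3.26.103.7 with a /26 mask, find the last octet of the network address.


Given: IP = 3.26.103.7, prefix = /26
Subnet mask = 255.255.255.192
Last octet of IP: 7
Last octet of mask: 192
Network last octet = 7 AND 192 = 0

0


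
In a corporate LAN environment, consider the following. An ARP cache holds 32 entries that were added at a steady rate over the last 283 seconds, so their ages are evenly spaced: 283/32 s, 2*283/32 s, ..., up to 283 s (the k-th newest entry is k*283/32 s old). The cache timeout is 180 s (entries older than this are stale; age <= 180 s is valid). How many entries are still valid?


Ages are k * 283/32 s for k = 1..32 (spacing = 8.8438 s).
Entry k is valid iff k * 283/32 <= 180 iff k <= 32 * 180 / 283 = 20.3534
n_valid = floor(20.3534) = 20
(n_stale = 32 - 20 = 12)

20


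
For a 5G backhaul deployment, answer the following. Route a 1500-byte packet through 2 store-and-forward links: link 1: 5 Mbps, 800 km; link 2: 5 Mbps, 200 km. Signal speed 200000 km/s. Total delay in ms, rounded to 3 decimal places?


Packet = 1500 bytes = 12000 bits. Store-and-forward: sum (t_trans + t_prop) per link.
Link 1: t_trans = 12000/(5*10^6) s = 2.4000 ms; t_prop = 800/200000 s = 4.0000 ms; subtotal = 6.4000 ms
Link 2: t_trans = 12000/(5*10^6) s = 2.4000 ms; t_prop = 200/200000 s = 1.0000 ms; subtotal = 3.4000 ms
End-to-end = 6.4000 + 3.4000 = 9.8000 ms -> 9.800 ms (3 dp)

9.800


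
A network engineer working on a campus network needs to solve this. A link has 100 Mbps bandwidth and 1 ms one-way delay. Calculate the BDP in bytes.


Given: bandwidth = 100 Mbps, delay = 1 ms
BDP in bits = 100 * 10^6 * 1 / 1000
BDP in bits = 100000
BDP in bytes = 100000 / 8 = 12500

12500


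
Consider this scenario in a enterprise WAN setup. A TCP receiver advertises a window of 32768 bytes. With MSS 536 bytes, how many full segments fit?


Given: RWND = 32768 bytes, MSS = 536 bytes
Full segments = floor(RWND / MSS)
Full segments = floor(32768 / 536)
Full segments = floor(61.1343) = 61

61


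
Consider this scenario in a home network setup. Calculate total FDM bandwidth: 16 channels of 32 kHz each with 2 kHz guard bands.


Given: 16 channels, 32 kHz each, guard = 2 kHz
Channel bandwidth = 16 * 32 = 512 kHz
Guard bands = 15 gaps * 2 kHz = 30 kHz
Total = 512 + 30 = 542 kHz

542


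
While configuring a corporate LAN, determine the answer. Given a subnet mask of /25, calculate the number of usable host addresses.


Given: subnet mask /25
Host bits = 32 - 25 = 7
Total addresses = 2^7 = 128
Usable hosts = 128 - 2 (network + broadcast) = 126

126


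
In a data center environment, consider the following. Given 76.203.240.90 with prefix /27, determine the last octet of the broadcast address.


Given: IP = 76.203.240.90, prefix = /27
Host bits = 32 - 27 = 5
Network last octet = 90 AND mask = 64
Host part size = 2^5 - 1 = 31
Broadcast last octet = 64 OR 31 = 95

95


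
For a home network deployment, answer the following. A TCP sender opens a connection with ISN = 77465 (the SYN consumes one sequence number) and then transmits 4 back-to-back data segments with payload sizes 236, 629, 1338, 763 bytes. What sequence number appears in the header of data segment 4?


The SYN occupies sequence number ISN = 77465, so the first data byte is ISN + 1 = 77466.
SEQ of data segment i = (ISN + 1) + sum of payload sizes of segments 1..i-1.
Segment 1: SEQ = 77466, payload = 236 bytes
Segment 2: SEQ = 77702, payload = 629 bytes
Segment 3: SEQ = 78331, payload = 1338 bytes
Segment 4: SEQ = 79669, payload = 763 bytes
SEQ of segment 4 = 77466 + 236 + 629 + 1338 = 79669

79669


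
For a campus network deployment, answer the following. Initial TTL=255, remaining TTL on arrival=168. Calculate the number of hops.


Given: initial TTL = 255, received TTL = 168
Hops = initial TTL - received TTL
Hops = 255 - 168 = 87

87


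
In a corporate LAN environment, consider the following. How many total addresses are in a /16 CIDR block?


Given: CIDR prefix /16
Host bits = 32 - 16 = 16
Total addresses = 2^16 = 65536

65536


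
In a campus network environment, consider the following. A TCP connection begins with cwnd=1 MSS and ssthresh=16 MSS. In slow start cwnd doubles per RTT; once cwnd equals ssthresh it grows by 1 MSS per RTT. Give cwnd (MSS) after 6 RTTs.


RTT 0: cwnd = 1 MSS (initial)
RTT 1: cwnd = 2 MSS (slow start, doubled)
RTT 2: cwnd = 4 MSS (slow start, doubled)
RTT 3: cwnd = 8 MSS (slow start, doubled)
RTT 4: cwnd = 16 MSS (slow start, doubled)
RTT 5: cwnd = 17 MSS (congestion avoidance, +1)
RTT 6: cwnd = 18 MSS (congestion avoidance, +1)

18


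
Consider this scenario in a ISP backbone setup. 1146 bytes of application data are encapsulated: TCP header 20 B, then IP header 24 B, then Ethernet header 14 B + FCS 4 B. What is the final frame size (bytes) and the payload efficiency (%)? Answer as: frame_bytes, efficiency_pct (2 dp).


TCP segment = 1146 + 20 = 1166 B
IP packet = 1166 + 24 = 1190 B
Ethernet frame = 1190 + 14 + 4 = 1208 B
Efficiency = app / frame = 1146 / 1208 = 0.948675 = 94.8675% -> 94.87% (2 dp)

1208, 94.87


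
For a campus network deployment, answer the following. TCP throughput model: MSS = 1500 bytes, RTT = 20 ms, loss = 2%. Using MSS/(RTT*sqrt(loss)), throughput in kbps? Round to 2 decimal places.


Given: MSS = 1500 bytes, RTT = 20 ms, loss = 2%
RTT in seconds = 20 / 1000 = 0.02
Loss rate = 2% = 0.02
sqrt(loss) = sqrt(0.02) = 0.141421356237
Throughput (bytes/s) = 1500 / (0.02 * 0.141421356237) = 530330.0859
Throughput (kbps) = 530330.0859 * 8 / 1000 = 4242.640687 -> 4242.64 kbps (2 dp)

4242.64


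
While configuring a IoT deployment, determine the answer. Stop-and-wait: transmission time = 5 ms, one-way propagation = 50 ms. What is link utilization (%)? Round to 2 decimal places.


Given: Ttrans = 5 ms, Tprop = 50 ms
RTT = 2 * Tprop = 2 * 50 = 100 ms
U = Ttrans / (Ttrans + RTT)
U = 5 / (5 + 100)
U = 5 / 105 = 0.047619
U% = 4.76%

4.76


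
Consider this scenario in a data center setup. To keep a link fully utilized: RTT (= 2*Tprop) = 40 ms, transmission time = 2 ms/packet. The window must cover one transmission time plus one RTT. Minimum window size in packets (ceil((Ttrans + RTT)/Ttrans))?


Given: Ttrans = 2 ms, RTT = 40 ms (= 2 * Tprop, Tprop = 20 ms)
Time until first ACK returns = Ttrans + RTT = 2 + 40 = 42 ms
Need W * Ttrans >= Ttrans + RTT  ->  W >= (Ttrans + RTT) / Ttrans
(Ttrans + RTT) / Ttrans = 42 / 2 = 21
W_min = ceil(21) = 21

21


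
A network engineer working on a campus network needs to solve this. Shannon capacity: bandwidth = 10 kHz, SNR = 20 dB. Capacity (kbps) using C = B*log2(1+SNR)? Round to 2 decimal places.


Given: B = 10 kHz, SNR = 20 dB
SNR linear = 10^(20/10) = 100
1 + SNR = 101
log2(101) = 6.6582114828
C = 10 * 1000 * 6.6582114828 = 66582.1148 bps
C = 66.582115 kbps -> 66.58 kbps (2 dp)

66.58


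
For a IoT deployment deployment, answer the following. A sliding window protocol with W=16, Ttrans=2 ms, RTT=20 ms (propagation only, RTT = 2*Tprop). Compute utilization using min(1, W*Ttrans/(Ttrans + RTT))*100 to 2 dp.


Given: W = 16, Ttrans = 2 ms, RTT = 20 ms (= 2 * Tprop, Tprop = 10 ms)
Cycle time = Ttrans + RTT = 2 + 20 = 22 ms (first packet sent until its ACK returns)
W * Ttrans = 16 * 2 = 32 ms of sending per cycle
W * Ttrans / (Ttrans + RTT) = 32 / 22 = 1.454545
U = min(1, 1.454545) = 1.000000
U% = 100.00%

100.00


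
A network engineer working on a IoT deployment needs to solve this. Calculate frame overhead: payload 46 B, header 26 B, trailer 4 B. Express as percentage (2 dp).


Given: payload = 46 B, header = 26 B, trailer = 4 B
Overhead bytes = header + trailer = 26 + 4 = 30
Total frame = payload + overhead = 46 + 30 = 76
Overhead % = 30 / 76 * 100 = 39.4737% -> 39.47% (2 dp)

39.47


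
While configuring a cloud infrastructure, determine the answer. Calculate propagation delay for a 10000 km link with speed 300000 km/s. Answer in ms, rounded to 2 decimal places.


Given: distance = 10000 km, speed = 300000 km/s
Delay = distance / speed = 10000 / 300000 seconds
Delay in ms = 10000 * 1000 / 300000
Delay = 33.3333 ms
Rounded to 2 dp = 33.33 ms

33.33


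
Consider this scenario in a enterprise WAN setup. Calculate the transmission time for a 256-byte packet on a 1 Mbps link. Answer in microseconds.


Given: packet = 256 bytes, bandwidth = 1 Mbps
Packet in bits = 256 * 8 = 2048 bits
Bandwidth = 1 * 10^6 = 1000000 bps
Time = 2048 / 1000000 seconds
Time in us = 2048 * 10^6 / 1000000 = 2048

2048


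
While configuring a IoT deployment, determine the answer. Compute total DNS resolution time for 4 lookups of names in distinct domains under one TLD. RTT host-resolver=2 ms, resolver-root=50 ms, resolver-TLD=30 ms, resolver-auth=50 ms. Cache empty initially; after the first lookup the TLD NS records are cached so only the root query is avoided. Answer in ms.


Lookup 1 (cold cache): local + root + TLD + auth = 2 + 50 + 30 + 50 = 132 ms
Lookups 2..4 (TLD NS cached -> skip root; new domain -> still ask TLD and auth): local + TLD + auth = 2 + 30 + 50 = 82 ms each
Remaining 3 lookups: 3 * 82 = 246 ms
Total = 132 + 246 = 378 ms

378


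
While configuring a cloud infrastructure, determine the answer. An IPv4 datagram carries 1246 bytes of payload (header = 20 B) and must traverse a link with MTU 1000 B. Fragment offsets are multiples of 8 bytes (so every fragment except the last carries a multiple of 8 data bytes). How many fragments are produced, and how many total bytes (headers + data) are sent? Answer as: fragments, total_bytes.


Max data per non-final fragment = floor((MTU - header)/8)*8 = floor((1000 - 20)/8)*8 = floor(980/8)*8 = 976 B
Final fragment needs no 8-byte alignment: it can carry up to MTU - header = 980 B
Non-final fragments needed = ceil((payload - 980) / 976) = ceil(266/976) = ceil(0.2725) = 1
Number of fragments = 1 + 1 = 2
Fragment sizes (data): 1 * 976 B + 270 B (last, 270 <= 980 OK)
Total bytes sent = payload + n_frags * header = 1246 + 2*20 = 1246 + 40 = 1286 B

2, 1286


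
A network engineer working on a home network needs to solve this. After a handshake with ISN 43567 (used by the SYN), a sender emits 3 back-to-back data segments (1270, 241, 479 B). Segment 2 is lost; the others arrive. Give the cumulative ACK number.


SYN uses sequence number 43567; first data byte = ISN + 1 = 43568.
Segment 1: SEQ = 43568, len = 1270 B, covers [43568, 44837]
Segment 2: SEQ = 44838, len = 241 B, covers [44838, 45078] [LOST]
Segment 3: SEQ = 45079, len = 479 B, covers [45079, 45557]
In-order data received: bytes [43568, 44837] (segments 1..1).
Segment 2 missing -> gap begins at byte 44838; later segments buffered out of order.
Cumulative ACK = next expected in-order byte = 43568 + 1270 = 44838

44838


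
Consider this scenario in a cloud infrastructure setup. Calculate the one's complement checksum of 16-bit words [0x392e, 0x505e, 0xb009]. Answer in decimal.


Given words: [0x392e, 0x505e, 0xb009]
Step 1: Sum all words
Raw sum = 14638 + 20574 + 45065 = 80277
Step 2: Fold carry: (14741 + 1) = 14742
One's complement = ~14742 & 0xFFFF = 50793

50793


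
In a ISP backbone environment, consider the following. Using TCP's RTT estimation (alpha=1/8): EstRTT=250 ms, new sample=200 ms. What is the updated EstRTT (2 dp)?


Given: EstRTT = 250 ms, SampleRTT = 200 ms, alpha = 1/8
New EstRTT = (1 - alpha) * EstRTT + alpha * SampleRTT
(7/8) * 250 = 218.75
(1/8) * 200 = 25
New EstRTT = 218.75 + 25 = 243.75 ms -> 243.75 ms (2 dp)

243.75


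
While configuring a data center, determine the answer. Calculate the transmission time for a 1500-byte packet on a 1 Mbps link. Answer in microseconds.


Given: packet = 1500 bytes, bandwidth = 1 Mbps
Packet in bits = 1500 * 8 = 12000 bits
Bandwidth = 1 * 10^6 = 1000000 bps
Time = 12000 / 1000000 seconds
Time in us = 12000 * 10^6 / 1000000 = 12000

12000


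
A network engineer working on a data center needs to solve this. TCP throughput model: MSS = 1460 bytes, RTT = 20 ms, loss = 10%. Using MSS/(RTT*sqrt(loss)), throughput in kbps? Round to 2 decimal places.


Given: MSS = 1460 bytes, RTT = 20 ms, loss = 10%
RTT in seconds = 20 / 1000 = 0.02
Loss rate = 10% = 0.1
sqrt(loss) = sqrt(0.1) = 0.316227766017
Throughput (bytes/s) = 1460 / (0.02 * 0.316227766017) = 230846.2692
Throughput (kbps) = 230846.2692 * 8 / 1000 = 1846.770154 -> 1846.77 kbps (2 dp)

1846.77


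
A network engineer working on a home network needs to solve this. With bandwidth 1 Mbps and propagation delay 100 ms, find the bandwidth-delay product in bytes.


Given: bandwidth = 1 Mbps, delay = 100 ms
BDP in bits = 1 * 10^6 * 100 / 1000
BDP in bits = 100000
BDP in bytes = 100000 / 8 = 12500

12500


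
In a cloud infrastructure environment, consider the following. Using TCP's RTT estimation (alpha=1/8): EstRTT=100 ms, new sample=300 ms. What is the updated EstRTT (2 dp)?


Given: EstRTT = 100 ms, SampleRTT = 300 ms, alpha = 1/8
New EstRTT = (1 - alpha) * EstRTT + alpha * SampleRTT
(7/8) * 100 = 87.5
(1/8) * 300 = 37.5
New EstRTT = 87.5 + 37.5 = 125 ms -> 125.00 ms (2 dp)

125.00


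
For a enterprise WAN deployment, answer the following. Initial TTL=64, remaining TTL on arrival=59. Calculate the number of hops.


Given: initial TTL = 64, received TTL = 59
Hops = initial TTL - received TTL
Hops = 64 - 59 = 5

5


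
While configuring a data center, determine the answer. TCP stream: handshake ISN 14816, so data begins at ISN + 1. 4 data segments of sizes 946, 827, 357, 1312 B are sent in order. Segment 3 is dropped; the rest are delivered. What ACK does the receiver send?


SYN uses sequence number 14816; first data byte = ISN + 1 = 14817.
Segment 1: SEQ = 14817, len = 946 B, covers [14817, 15762]
Segment 2: SEQ = 15763, len = 827 B, covers [15763, 16589]
Segment 3: SEQ = 16590, len = 357 B, covers [16590, 16946] [LOST]
Segment 4: SEQ = 16947, len = 1312 B, covers [16947, 18258]
In-order data received: bytes [14817, 16589] (segments 1..2).
Segment 3 missing -> gap begins at byte 16590; later segments buffered out of order.
Cumulative ACK = next expected in-order byte = 14817 + 946 + 827 = 16590

16590


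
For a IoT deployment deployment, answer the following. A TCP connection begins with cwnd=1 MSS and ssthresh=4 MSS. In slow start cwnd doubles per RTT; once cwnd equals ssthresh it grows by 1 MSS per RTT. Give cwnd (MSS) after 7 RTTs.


RTT 0: cwnd = 1 MSS (initial)
RTT 1: cwnd = 2 MSS (slow start, doubled)
RTT 2: cwnd = 4 MSS (slow start, doubled)
RTT 3: cwnd = 5 MSS (congestion avoidance, +1)
RTT 4: cwnd = 6 MSS (congestion avoidance, +1)
RTT 5: cwnd = 7 MSS (congestion avoidance, +1)
RTT 6: cwnd = 8 MSS (congestion avoidance, +1)
RTT 7: cwnd = 9 MSS (congestion avoidance, +1)

9


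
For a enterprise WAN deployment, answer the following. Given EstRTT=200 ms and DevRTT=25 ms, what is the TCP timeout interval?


Given: EstRTT = 200 ms, DevRTT = 25 ms
Timeout = EstRTT + 4 * DevRTT
4 * DevRTT = 4 * 25 = 100
Timeout = 200 + 100 = 300 ms

300


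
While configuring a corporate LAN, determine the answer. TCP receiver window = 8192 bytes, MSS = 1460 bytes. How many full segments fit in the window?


Given: RWND = 8192 bytes, MSS = 1460 bytes
Full segments = floor(RWND / MSS)
Full segments = floor(8192 / 1460)
Full segments = floor(5.611) = 5

5


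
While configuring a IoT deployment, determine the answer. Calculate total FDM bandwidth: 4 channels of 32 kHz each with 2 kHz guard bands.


Given: 4 channels, 32 kHz each, guard = 2 kHz
Channel bandwidth = 4 * 32 = 128 kHz
Guard bands = 3 gaps * 2 kHz = 6 kHz
Total = 128 + 6 = 134 kHz

134


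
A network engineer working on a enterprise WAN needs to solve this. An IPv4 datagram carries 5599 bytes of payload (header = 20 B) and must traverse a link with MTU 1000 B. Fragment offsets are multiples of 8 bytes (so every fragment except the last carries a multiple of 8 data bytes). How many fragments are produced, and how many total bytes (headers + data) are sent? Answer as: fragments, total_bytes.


Max data per non-final fragment = floor((MTU - header)/8)*8 = floor((1000 - 20)/8)*8 = floor(980/8)*8 = 976 B
Final fragment needs no 8-byte alignment: it can carry up to MTU - header = 980 B
Non-final fragments needed = ceil((payload - 980) / 976) = ceil(4619/976) = ceil(4.7326) = 5
Number of fragments = 5 + 1 = 6
Fragment sizes (data): 5 * 976 B + 719 B (last, 719 <= 980 OK)
Total bytes sent = payload + n_frags * header = 5599 + 6*20 = 5599 + 120 = 5719 B

6, 5719


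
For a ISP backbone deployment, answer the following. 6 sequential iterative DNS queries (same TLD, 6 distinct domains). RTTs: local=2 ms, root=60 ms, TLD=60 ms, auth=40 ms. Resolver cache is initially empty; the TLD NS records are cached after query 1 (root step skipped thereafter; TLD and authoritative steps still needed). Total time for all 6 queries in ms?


Lookup 1 (cold cache): local + root + TLD + auth = 2 + 60 + 60 + 40 = 162 ms
Lookups 2..6 (TLD NS cached -> skip root; new domain -> still ask TLD and auth): local + TLD + auth = 2 + 60 + 40 = 102 ms each
Remaining 5 lookups: 5 * 102 = 510 ms
Total = 162 + 510 = 672 ms

672


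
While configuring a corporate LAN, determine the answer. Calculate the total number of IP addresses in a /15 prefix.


Given: CIDR prefix /15
Host bits = 32 - 15 = 17
Total addresses = 2^17 = 131072

131072


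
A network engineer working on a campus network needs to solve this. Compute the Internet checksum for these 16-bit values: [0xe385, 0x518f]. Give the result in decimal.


Given words: [0xe385, 0x518f]
Step 1: Sum all words
Raw sum = 58245 + 20879 = 79124
Step 2: Fold carry: (13588 + 1) = 13589
One's complement = ~13589 & 0xFFFF = 51946

51946


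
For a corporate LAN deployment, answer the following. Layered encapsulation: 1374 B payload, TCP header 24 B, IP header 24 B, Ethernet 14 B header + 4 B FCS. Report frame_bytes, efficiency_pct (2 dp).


TCP segment = 1374 + 24 = 1398 B
IP packet = 1398 + 24 = 1422 B
Ethernet frame = 1422 + 14 + 4 = 1440 B
Efficiency = app / frame = 1374 / 1440 = 0.954167 = 95.4167% -> 95.42% (2 dp)

1440, 95.42


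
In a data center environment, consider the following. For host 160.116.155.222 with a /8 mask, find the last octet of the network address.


Given: IP = 160.116.155.222, prefix = /8
Subnet mask = 255.0.0.0
Last octet of IP: 222
Last octet of mask: 0
Network last octet = 222 AND 0 = 0

0


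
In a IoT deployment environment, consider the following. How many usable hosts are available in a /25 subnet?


Given: subnet mask /25
Host bits = 32 - 25 = 7
Total addresses = 2^7 = 128
Usable hosts = 128 - 2 (network + broadcast) = 126

126


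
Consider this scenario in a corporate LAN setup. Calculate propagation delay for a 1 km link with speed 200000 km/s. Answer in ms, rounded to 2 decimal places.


Given: distance = 1 km, speed = 200000 km/s
Delay = distance / speed = 1 / 200000 seconds
Delay in ms = 1 * 1000 / 200000
Delay = 0.0050 ms
Rounded to 2 dp = 0.01 ms

0.01


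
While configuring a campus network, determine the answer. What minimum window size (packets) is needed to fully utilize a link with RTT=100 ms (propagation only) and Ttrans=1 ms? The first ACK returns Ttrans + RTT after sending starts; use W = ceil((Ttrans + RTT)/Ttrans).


Given: Ttrans = 1 ms, RTT = 100 ms (= 2 * Tprop, Tprop = 50 ms)
Time until first ACK returns = Ttrans + RTT = 1 + 100 = 101 ms
Need W * Ttrans >= Ttrans + RTT  ->  W >= (Ttrans + RTT) / Ttrans
(Ttrans + RTT) / Ttrans = 101 / 1 = 101
W_min = ceil(101) = 101

101
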